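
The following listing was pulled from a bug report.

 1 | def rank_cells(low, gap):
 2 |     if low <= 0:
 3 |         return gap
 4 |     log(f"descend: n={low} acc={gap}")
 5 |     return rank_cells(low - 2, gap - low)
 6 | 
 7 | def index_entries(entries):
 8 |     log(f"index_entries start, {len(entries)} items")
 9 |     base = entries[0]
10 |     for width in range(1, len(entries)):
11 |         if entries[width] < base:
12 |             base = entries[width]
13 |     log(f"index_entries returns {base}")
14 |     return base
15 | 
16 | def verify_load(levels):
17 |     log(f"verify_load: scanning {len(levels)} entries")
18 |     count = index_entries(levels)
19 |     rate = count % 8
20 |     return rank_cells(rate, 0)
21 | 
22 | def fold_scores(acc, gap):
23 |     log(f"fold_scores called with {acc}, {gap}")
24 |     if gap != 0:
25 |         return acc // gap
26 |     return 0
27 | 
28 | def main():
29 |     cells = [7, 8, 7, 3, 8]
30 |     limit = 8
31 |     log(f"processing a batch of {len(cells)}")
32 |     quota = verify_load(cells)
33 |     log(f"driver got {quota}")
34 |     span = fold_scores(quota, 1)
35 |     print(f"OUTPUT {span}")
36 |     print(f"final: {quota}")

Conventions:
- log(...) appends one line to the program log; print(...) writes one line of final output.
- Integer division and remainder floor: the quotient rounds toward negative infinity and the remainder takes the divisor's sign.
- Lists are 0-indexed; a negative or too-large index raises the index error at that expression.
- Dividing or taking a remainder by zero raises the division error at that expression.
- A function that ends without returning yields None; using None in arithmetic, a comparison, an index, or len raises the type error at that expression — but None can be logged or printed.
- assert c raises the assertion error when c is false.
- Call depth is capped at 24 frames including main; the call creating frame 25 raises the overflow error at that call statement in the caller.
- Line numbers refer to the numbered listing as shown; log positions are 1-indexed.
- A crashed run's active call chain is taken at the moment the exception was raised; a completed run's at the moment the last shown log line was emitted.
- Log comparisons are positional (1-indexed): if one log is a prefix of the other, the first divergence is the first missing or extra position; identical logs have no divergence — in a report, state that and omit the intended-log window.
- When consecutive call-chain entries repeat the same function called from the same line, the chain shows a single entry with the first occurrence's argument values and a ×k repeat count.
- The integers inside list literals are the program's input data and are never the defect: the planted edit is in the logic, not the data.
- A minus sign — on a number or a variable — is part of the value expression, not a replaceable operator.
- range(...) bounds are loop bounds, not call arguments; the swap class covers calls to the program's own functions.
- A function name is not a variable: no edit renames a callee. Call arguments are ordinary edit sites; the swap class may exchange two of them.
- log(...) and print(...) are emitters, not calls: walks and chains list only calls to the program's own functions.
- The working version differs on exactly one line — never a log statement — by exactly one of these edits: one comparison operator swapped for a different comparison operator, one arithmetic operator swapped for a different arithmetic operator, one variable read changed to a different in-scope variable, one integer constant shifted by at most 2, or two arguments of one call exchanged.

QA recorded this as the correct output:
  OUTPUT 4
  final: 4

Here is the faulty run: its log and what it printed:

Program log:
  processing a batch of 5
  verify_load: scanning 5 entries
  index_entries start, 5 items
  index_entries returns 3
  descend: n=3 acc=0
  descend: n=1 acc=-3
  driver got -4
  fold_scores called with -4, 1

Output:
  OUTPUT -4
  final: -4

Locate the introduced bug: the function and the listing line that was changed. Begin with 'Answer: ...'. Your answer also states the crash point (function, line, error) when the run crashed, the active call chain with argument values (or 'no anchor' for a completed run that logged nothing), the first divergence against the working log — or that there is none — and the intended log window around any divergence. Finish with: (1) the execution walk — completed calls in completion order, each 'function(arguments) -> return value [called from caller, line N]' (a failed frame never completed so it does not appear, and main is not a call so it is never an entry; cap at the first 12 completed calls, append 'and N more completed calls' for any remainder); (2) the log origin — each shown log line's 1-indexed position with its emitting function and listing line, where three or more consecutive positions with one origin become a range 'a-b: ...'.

Answer: the defect is in rank_cells at line 5.
Core observation: Everything matches until log position 6, which reads 'descend: n=1 acc=-3' in place of 'descend: n=1 acc=3'.
Call chain: main -> fold_scores(-4, 1) (called at line 34).
First divergence: position 6; shown 'descend: n=1 acc=-3' vs intended 'descend: n=1 acc=3'.
Intended log window:
  4: index_entries returns 3
  5: descend: n=3 acc=0
  6: descend: n=1 acc=3
  7: driver got 4
Execution walk:
  index_entries([7, 8, 7, 3, 8]) -> 3  [called from verify_load, line 18]
  rank_cells(-1, -4) -> -4  [called from rank_cells, line 5]
  rank_cells(1, -3) -> -4  [called from rank_cells, line 5]
  rank_cells(3, 0) -> -4  [called from verify_load, line 20]
  verify_load([7, 8, 7, 3, 8]) -> -4  [called from main, line 32]
  fold_scores(-4, 1) -> -4  [called from main, line 34]
Log line origins:
  1: from main, line 31
  2: from verify_load, line 17
  3: from index_entries, line 8
  4: from index_entries, line 13
  5: from rank_cells, line 4
  6: from rank_cells, line 4
  7: from main, line 33
  8: from fold_scores, line 23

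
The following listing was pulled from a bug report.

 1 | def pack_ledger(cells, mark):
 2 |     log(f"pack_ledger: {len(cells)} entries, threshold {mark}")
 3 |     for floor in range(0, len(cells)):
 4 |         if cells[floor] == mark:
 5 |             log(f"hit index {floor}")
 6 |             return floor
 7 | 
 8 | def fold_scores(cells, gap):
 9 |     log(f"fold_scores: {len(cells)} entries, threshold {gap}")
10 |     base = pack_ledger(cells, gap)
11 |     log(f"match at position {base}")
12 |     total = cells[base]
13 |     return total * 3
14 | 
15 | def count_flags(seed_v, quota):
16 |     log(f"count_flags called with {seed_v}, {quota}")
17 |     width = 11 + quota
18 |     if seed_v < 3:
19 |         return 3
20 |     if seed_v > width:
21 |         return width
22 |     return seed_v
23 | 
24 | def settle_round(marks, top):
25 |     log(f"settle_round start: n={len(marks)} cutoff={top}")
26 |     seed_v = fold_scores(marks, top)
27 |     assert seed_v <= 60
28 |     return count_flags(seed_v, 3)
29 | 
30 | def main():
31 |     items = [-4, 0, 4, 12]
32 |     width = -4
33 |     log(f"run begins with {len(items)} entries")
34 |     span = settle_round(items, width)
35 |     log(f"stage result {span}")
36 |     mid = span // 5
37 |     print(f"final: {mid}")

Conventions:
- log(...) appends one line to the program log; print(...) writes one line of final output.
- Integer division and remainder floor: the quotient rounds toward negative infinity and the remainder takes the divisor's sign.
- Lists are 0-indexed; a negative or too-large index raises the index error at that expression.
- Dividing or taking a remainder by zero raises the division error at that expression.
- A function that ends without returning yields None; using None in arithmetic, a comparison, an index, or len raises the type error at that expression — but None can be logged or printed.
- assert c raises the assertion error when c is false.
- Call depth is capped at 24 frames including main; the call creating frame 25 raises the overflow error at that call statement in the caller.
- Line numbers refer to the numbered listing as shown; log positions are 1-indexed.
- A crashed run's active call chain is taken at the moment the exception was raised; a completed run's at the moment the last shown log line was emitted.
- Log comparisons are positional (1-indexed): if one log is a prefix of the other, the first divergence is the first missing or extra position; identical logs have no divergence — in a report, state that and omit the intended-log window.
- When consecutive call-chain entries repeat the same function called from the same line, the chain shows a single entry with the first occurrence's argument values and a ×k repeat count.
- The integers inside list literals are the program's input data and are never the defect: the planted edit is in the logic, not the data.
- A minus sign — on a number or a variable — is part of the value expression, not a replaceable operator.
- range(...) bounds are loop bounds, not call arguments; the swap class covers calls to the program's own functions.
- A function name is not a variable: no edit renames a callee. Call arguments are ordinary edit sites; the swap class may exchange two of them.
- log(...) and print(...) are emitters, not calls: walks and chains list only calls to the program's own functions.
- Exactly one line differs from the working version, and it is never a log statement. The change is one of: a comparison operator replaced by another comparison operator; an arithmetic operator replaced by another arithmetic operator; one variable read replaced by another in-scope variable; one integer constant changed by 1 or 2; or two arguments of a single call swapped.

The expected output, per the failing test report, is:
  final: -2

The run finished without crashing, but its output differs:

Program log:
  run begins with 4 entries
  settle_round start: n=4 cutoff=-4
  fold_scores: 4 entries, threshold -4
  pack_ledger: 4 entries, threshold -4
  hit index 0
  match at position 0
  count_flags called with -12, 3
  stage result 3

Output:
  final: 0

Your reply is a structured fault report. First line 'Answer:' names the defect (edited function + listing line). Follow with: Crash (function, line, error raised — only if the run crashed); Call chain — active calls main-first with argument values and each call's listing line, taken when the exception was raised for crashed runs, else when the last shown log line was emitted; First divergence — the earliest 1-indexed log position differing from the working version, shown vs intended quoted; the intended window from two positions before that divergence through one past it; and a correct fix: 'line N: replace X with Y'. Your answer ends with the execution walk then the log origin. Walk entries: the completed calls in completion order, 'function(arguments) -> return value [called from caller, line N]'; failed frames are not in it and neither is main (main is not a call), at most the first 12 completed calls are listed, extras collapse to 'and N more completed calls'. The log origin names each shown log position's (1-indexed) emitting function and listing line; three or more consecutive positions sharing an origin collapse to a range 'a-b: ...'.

Answer: the defect is in main at line 36.
Core observation: Every logged value matches the working version; the printed result is what differs.
Call chain: main.
First divergence: none (the log streams are identical).
Execution walk:
  pack_ledger([-4, 0, 4, 12], -4) -> 0  [called from fold_scores, line 10]
  fold_scores([-4, 0, 4, 12], -4) -> -12  [called from settle_round, line 26]
  count_flags(-12, 3) -> 3  [called from settle_round, line 28]
  settle_round([-4, 0, 4, 12], -4) -> 3  [called from main, line 34]
Log line origins:
  1: emitted by main (line 33)
  2: emitted by settle_round (line 25)
  3: emitted by fold_scores (line 9)
  4: emitted by pack_ledger (line 2)
  5: emitted by pack_ledger (line 5)
  6: emitted by fold_scores (line 11)
  7: emitted by count_flags (line 16)
  8: emitted by main (line 35)
A correct fix: line 36: replace `//` with `-`.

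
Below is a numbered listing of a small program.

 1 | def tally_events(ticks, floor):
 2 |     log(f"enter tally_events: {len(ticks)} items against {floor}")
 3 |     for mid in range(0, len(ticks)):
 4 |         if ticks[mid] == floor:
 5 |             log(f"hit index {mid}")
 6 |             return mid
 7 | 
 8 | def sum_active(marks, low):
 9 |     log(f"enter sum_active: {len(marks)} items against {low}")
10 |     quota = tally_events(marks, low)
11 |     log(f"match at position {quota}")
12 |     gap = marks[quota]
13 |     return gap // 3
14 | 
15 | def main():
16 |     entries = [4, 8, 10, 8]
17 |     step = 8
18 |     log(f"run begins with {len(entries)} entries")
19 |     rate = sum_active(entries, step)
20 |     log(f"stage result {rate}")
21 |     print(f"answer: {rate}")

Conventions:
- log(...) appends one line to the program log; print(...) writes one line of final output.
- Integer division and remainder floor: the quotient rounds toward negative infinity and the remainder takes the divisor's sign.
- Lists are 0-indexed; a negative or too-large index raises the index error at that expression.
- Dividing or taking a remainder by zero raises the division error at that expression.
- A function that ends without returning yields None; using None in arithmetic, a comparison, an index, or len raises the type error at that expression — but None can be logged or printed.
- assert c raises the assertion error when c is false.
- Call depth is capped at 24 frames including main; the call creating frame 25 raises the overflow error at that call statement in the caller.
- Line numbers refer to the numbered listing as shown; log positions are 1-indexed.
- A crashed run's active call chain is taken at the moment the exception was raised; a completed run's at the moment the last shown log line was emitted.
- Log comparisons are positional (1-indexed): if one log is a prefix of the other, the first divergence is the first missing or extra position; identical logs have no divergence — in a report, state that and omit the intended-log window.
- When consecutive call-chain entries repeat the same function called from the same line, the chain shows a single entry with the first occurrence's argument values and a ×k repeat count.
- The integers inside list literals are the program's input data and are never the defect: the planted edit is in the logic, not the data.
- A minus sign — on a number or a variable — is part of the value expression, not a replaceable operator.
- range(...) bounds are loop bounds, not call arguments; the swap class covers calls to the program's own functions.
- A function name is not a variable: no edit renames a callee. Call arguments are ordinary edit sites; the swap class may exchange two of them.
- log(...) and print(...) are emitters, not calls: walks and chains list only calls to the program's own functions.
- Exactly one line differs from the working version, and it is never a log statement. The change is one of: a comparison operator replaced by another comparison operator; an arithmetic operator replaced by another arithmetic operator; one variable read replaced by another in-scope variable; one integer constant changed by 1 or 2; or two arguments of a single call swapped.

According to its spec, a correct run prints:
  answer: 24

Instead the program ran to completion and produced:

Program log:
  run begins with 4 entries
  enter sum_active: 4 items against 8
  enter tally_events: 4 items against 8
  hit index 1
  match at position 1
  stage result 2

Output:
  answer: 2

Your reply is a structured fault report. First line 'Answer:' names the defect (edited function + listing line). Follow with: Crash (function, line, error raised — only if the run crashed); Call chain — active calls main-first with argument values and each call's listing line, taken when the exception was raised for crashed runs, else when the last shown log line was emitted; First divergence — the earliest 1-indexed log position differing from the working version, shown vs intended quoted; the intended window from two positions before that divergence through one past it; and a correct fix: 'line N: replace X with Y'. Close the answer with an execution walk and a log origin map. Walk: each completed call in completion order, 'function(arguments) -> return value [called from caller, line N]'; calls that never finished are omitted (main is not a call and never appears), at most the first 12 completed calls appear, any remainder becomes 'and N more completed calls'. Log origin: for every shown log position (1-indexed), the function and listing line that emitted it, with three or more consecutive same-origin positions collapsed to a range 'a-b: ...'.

Answer: the defect is in sum_active at line 13.
The tell: The earliest visible damage is log position 6 — 'stage result 2' rather than the intended 'stage result 24'.
Call chain: main.
First divergence: at position 6 the run shows 'stage result 2' where the working version logs 'stage result 24'.
Intended log window:
  4: hit index 1
  5: match at position 1
  6: stage result 24
Execution walk:
  tally_events([4, 8, 10, 8], 8) -> 1  [called from sum_active, line 10]
  sum_active([4, 8, 10, 8], 8) -> 2  [called from main, line 19]
Log line origins:
  1 — main, line 18
  2 — sum_active, line 9
  3 — tally_events, line 2
  4 — tally_events, line 5
  5 — sum_active, line 11
  6 — main, line 20
A correct fix: line 13: replace `//` with `*`.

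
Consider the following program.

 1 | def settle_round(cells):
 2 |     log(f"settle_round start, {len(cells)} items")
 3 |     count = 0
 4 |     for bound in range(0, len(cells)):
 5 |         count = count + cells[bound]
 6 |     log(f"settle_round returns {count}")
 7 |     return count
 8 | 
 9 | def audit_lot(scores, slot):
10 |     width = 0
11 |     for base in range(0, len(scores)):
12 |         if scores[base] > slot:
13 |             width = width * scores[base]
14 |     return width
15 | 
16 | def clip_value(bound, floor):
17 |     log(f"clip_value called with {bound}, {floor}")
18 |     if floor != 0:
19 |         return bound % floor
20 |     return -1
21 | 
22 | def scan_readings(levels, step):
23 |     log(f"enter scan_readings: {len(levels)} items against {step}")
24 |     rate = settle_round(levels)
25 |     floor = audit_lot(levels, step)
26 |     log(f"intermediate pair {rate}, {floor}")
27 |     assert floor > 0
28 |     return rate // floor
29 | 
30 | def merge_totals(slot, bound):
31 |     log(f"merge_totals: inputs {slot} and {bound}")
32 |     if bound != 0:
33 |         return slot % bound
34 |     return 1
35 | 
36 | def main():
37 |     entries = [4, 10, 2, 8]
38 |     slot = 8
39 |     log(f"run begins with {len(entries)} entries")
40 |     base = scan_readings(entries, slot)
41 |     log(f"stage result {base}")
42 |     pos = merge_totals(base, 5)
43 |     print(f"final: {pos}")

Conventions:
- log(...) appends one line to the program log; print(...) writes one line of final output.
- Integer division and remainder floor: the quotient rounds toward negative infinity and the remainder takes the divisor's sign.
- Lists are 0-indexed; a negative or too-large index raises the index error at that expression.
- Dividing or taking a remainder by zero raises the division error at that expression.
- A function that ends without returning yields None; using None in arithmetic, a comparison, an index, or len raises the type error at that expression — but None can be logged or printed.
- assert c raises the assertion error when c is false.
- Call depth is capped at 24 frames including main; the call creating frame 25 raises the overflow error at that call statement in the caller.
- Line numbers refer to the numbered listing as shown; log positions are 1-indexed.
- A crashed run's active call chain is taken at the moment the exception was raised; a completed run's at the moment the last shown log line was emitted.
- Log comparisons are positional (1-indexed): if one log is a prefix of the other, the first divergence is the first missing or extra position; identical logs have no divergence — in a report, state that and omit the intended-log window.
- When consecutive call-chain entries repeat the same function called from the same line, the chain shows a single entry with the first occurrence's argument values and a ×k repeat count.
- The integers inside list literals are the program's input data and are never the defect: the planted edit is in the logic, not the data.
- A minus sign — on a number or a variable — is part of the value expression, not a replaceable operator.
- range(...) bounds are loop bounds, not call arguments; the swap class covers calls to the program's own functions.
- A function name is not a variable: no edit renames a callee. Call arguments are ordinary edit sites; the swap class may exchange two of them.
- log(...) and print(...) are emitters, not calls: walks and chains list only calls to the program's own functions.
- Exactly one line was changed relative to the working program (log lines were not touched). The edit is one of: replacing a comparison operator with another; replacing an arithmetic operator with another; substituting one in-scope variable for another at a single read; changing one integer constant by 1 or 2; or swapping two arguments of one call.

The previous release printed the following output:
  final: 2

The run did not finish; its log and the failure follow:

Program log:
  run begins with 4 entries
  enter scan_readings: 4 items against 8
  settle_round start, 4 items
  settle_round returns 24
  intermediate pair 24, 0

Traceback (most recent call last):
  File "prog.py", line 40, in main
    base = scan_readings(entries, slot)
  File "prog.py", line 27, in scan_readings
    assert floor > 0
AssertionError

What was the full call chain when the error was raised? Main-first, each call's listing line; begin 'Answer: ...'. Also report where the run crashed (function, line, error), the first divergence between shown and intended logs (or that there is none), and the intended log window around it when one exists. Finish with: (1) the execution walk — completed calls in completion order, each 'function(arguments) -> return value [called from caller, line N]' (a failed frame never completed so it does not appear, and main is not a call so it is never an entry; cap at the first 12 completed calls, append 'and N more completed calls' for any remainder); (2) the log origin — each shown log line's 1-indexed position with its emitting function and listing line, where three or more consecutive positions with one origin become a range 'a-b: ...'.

Answer: main -> scan_readings (called at line 40).
Key observation: At log position 5 the runs split — shown 'intermediate pair 24, 0', but the working version logs 'intermediate pair 24, 10'.
Crash: scan_readings, line 27, AssertionError.
First divergence: position 5 — the shown line 'intermediate pair 24, 0' should read 'intermediate pair 24, 10'.
Intended log window:
  3: settle_round start, 4 items
  4: settle_round returns 24
  5: intermediate pair 24, 10
  6: stage result 2
Execution walk:
  settle_round([4, 10, 2, 8]) -> 24  [called from scan_readings, line 24]
  audit_lot([4, 10, 2, 8], 8) -> 0  [called from scan_readings, line 25]
Log origins:
  1 — main, line 39
  2 — scan_readings, line 23
  3 — settle_round, line 2
  4 — settle_round, line 6
  5 — scan_readings, line 26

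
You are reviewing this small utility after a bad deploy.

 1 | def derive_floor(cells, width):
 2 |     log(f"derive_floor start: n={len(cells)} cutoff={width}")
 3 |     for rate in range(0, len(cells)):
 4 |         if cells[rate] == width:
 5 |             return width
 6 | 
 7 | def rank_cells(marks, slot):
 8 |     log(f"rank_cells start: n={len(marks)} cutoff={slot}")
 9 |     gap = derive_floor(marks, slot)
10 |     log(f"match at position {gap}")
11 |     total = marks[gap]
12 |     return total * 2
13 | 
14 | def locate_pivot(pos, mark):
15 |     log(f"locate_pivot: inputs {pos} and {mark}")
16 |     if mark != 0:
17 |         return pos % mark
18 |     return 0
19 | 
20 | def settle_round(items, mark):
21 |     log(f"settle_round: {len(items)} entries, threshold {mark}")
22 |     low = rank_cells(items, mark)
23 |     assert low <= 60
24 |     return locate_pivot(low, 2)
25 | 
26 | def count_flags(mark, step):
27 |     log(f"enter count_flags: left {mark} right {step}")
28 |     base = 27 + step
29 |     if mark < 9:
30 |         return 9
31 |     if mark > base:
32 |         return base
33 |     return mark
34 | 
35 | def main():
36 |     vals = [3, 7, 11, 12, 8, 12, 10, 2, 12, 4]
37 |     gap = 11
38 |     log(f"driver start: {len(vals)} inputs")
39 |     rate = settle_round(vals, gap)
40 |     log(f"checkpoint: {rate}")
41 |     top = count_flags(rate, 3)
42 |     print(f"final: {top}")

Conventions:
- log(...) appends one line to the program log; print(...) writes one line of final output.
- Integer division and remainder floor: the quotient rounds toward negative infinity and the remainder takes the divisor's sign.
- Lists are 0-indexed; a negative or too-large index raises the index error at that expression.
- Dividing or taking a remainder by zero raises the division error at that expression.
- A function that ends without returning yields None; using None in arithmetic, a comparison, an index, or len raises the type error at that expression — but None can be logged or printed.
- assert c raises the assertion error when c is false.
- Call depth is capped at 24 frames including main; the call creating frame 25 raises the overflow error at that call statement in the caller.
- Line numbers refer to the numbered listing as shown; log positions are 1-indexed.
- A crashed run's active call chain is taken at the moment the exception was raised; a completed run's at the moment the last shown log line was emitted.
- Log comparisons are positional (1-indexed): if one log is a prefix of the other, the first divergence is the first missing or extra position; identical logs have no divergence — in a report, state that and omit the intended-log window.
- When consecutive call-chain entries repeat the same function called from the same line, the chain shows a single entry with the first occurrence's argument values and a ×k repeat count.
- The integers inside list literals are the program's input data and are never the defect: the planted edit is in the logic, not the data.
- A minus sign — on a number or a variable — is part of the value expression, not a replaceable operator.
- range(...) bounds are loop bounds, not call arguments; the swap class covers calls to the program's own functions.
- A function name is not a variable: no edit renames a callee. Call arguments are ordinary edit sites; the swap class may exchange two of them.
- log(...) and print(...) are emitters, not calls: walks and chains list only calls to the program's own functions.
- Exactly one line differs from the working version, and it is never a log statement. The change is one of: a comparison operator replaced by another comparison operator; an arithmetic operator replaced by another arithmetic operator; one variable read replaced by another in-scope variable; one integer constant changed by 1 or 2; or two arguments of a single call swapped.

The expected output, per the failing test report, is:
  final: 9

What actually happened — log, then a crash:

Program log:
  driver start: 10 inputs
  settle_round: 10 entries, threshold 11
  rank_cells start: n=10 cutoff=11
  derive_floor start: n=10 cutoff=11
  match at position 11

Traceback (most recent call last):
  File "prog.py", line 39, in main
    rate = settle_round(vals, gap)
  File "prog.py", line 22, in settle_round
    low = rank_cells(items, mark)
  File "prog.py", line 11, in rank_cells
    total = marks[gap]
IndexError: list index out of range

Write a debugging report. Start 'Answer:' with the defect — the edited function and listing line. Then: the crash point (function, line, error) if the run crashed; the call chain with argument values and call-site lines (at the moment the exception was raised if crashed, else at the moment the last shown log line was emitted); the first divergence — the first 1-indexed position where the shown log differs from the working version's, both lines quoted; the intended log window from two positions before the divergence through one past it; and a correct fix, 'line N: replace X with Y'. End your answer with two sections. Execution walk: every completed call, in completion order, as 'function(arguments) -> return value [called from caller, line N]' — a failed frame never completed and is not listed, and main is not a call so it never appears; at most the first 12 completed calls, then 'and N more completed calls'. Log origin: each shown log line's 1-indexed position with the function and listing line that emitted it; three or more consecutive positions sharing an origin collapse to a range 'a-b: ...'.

Answer: the defect is in derive_floor at line 5.
Key observation: Position 5 is the first bad log line: 'match at position 11' should read 'match at position 2'.
Crash: rank_cells, line 11, IndexError.
Call chain: main -> settle_round([3, 7, 11, 12, 8, 12, 10, 2, 12, 4], 11) (called at line 39) -> rank_cells([3, 7, 11, 12, 8, 12, 10, 2, 12, 4], 11) (called at line 22).
First divergence: position 5 — shown 'match at position 11', intended 'match at position 2'.
Intended log window:
  3: rank_cells start: n=10 cutoff=11
  4: derive_floor start: n=10 cutoff=11
  5: match at position 2
  6: locate_pivot: inputs 22 and 2
Execution walk:
  derive_floor([3, 7, 11, 12, 8, 12, 10, 2, 12, 4], 11) -> 11  [called from rank_cells, line 9]
Origin of each log line:
  1: from main, line 38
  2: from settle_round, line 21
  3: from rank_cells, line 8
  4: from derive_floor, line 2
  5: from rank_cells, line 10
A correct fix: line 5: replace `width` with `rate`.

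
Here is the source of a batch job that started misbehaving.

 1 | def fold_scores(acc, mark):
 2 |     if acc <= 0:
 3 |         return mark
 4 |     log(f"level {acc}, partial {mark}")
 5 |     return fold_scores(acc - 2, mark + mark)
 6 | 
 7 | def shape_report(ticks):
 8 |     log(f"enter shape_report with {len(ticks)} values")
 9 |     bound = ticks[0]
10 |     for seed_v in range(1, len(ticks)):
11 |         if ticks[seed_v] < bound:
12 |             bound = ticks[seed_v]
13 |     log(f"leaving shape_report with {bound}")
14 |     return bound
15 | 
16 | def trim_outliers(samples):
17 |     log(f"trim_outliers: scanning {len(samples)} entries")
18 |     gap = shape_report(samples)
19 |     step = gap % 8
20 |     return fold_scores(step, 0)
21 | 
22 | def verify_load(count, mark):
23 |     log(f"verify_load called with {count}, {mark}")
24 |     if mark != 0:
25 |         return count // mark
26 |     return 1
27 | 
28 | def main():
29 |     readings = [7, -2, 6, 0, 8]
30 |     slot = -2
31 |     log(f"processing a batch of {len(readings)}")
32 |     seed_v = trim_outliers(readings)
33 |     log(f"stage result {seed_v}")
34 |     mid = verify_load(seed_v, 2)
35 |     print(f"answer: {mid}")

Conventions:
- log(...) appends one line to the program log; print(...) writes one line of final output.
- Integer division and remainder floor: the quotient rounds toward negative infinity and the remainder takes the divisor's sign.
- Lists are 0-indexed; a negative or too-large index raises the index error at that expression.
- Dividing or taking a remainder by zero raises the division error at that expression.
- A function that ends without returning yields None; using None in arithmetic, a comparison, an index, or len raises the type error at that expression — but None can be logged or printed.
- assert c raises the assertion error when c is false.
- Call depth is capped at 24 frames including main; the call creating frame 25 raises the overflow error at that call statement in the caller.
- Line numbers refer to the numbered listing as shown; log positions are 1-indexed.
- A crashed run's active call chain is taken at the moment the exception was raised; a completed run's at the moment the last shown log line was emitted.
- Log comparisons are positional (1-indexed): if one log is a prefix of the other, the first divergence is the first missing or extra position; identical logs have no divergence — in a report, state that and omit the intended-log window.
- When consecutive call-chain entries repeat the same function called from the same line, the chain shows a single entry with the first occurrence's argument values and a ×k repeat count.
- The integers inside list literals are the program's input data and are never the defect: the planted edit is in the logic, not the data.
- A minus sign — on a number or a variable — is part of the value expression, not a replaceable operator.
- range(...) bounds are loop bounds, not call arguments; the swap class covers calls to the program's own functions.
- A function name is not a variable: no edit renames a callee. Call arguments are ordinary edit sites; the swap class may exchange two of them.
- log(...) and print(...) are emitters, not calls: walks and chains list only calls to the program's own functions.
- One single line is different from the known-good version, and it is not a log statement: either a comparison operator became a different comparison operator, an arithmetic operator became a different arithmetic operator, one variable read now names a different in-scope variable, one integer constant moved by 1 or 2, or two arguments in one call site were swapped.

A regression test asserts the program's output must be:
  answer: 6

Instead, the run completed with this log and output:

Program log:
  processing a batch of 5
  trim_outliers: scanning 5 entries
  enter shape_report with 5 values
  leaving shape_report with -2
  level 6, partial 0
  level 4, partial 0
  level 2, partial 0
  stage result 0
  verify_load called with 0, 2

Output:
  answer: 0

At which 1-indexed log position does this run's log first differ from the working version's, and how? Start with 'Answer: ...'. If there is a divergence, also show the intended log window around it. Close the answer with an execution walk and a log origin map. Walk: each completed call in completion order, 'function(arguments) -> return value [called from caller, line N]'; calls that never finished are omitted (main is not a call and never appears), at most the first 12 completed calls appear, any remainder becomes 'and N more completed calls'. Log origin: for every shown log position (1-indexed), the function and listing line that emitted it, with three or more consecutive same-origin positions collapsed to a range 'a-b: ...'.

Answer: position 6; shown 'level 4, partial 0' vs intended 'level 4, partial 6'.
Intended log window:
  4: leaving shape_report with -2
  5: level 6, partial 0
  6: level 4, partial 6
  7: level 2, partial 10
Execution walk:
  shape_report([7, -2, 6, 0, 8]) -> -2  [called from trim_outliers, line 18]
  fold_scores(0, 0) -> 0  [called from fold_scores, line 5]
  fold_scores(2, 0) -> 0  [called from fold_scores, line 5]
  fold_scores(4, 0) -> 0  [called from fold_scores, line 5]
  fold_scores(6, 0) -> 0  [called from trim_outliers, line 20]
  trim_outliers([7, -2, 6, 0, 8]) -> 0  [called from main, line 32]
  verify_load(0, 2) -> 0  [called from main, line 34]
Origin of each log line:
  1: from main, line 31
  2: from trim_outliers, line 17
  3: from shape_report, line 8
  4: from shape_report, line 13
  5-7: from fold_scores, line 4
  8: from main, line 33
  9: from verify_load, line 23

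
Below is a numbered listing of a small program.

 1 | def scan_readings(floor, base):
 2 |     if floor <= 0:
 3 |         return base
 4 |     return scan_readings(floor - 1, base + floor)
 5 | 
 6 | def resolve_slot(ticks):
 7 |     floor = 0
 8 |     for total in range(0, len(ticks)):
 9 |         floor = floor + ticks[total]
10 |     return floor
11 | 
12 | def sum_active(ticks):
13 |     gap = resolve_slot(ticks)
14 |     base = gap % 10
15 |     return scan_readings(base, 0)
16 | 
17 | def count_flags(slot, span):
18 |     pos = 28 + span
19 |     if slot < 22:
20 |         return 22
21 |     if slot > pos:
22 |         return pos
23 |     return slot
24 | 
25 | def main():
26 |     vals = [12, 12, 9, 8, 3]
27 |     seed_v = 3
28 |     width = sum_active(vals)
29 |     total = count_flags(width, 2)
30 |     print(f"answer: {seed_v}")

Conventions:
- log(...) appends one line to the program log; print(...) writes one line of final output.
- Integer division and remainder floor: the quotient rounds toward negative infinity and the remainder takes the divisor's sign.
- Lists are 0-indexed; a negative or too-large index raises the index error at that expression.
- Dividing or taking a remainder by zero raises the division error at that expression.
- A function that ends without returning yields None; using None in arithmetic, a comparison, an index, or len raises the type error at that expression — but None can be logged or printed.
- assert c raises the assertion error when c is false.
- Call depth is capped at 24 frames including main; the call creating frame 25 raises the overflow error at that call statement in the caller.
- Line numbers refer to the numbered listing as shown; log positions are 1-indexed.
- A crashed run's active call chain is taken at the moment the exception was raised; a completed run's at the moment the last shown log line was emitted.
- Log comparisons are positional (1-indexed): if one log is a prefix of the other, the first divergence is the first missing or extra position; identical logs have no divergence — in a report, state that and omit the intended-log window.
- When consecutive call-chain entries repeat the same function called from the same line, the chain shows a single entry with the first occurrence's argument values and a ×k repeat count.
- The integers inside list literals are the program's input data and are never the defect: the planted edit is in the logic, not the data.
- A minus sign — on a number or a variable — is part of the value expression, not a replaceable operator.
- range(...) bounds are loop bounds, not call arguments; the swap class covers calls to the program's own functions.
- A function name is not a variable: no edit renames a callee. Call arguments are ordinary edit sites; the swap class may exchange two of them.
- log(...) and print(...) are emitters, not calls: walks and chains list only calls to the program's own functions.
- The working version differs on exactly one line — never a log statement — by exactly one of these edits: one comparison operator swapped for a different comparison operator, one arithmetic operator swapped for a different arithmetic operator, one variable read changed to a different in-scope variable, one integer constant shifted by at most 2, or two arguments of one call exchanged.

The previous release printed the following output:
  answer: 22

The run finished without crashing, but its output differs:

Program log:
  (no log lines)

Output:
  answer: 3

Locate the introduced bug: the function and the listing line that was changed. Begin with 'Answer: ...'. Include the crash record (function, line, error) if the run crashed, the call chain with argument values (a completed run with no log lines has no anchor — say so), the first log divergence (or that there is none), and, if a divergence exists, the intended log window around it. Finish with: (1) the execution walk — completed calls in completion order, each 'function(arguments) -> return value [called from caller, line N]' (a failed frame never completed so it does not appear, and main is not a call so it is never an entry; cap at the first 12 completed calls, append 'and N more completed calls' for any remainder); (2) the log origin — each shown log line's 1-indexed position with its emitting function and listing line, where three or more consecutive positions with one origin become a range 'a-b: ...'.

Answer: the defect is in main at line 30.
The tell: Every logged value matches the working version; the printed result is what differs.
Call chain: (no anchor — the run completed with no log lines).
First divergence: there is none — every log position agrees.
Execution walk:
  resolve_slot([12, 12, 9, 8, 3]) -> 44  [called from sum_active, line 13]
  scan_readings(0, 10) -> 10  [called from scan_readings, line 4]
  scan_readings(1, 9) -> 10  [called from scan_readings, line 4]
  scan_readings(2, 7) -> 10  [called from scan_readings, line 4]
  scan_readings(3, 4) -> 10  [called from scan_readings, line 4]
  scan_readings(4, 0) -> 10  [called from sum_active, line 15]
  sum_active([12, 12, 9, 8, 3]) -> 10  [called from main, line 28]
  count_flags(10, 2) -> 22  [called from main, line 29]
Log line origins:
  (no log lines)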